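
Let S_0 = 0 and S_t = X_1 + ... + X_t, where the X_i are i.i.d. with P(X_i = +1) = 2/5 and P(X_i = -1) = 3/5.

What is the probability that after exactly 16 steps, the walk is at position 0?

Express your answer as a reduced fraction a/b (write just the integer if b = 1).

To be at 0 after 16 steps: need exactly 8 steps of +1 and 8 of -1.
Number of such sequences: C(16,8) = 12870
Each has probability (2/5)^8 · (3/5)^8 = 1679616/152587890625
P = 12870 · 1679616/152587890625 = 4323331584/30517578125

Answer: 4323331584/30517578125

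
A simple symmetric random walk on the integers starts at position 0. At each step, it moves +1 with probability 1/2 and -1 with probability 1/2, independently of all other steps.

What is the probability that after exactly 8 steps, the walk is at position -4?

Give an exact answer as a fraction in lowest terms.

To reach position -4 after 8 steps: need 2 steps of +1 and 6 of -1.
Favorable paths: C(8,2) = 28
Total paths: 2^8 = 256
P = 28/256 = 7/64

Answer: 7/64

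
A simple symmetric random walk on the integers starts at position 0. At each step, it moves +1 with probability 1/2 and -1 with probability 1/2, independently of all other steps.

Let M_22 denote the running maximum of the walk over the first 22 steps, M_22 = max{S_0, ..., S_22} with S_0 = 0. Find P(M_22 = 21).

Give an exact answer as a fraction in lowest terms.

Let M_22 = max(S_0,...,S_22). Use the reflection principle: for j ≥ 1, #{paths with M_22 ≥ j} = #{S_22 ≥ j} + #{S_22 ≥ j+1}.
By reflection, #{M_22 ≥ 21} = #{S_22 ≥ 21} + #{S_22 ≥ 22} = 1 + 1 = 2.
#{M_22 ≥ 22} = #{S_22 ≥ 22} + #{S_22 ≥ 23} = 1 + 0 = 1.
#{M_22 = 21} = 2 - 1 = 1.
P(M_22 = 21) = 1/4194304 = 1/4194304

Answer: 1/4194304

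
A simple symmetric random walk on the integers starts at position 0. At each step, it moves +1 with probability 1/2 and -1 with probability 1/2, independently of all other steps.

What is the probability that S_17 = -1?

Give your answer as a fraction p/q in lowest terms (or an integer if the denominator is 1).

To reach position -1 after 17 steps: need 8 steps of +1 and 9 of -1.
Favorable paths: C(17,8) = 24310
Total paths: 2^17 = 131072
P = 24310/131072 = 12155/65536

Answer: 12155/65536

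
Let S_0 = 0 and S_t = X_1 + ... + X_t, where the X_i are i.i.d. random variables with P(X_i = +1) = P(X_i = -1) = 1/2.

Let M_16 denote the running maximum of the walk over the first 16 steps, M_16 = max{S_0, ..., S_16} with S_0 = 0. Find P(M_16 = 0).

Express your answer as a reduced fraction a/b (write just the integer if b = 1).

Let M_16 = max(S_0,...,S_16). Use the reflection principle: for j ≥ 1, #{paths with M_16 ≥ j} = #{S_16 ≥ j} + #{S_16 ≥ j+1}.
P(M_16 ≥ 0) = 1 since S_0 = 0, so #{M_16 ≥ 0} = 65536.
#{M_16 ≥ 1} = #{S_16 ≥ 1} + #{S_16 ≥ 2} = 26333 + 26333 = 52666.
#{M_16 = 0} = 65536 - 52666 = 12870.
P(M_16 = 0) = 12870/65536 = 6435/32768

Answer: 6435/32768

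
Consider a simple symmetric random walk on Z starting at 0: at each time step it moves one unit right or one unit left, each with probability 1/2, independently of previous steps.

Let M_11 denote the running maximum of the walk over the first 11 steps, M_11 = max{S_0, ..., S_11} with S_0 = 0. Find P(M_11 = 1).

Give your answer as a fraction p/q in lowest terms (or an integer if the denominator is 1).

Let M_11 = max(S_0,...,S_11). Use the reflection principle: for j ≥ 1, #{paths with M_11 ≥ j} = #{S_11 ≥ j} + #{S_11 ≥ j+1}.
By reflection, #{M_11 ≥ 1} = #{S_11 ≥ 1} + #{S_11 ≥ 2} = 1024 + 562 = 1586.
#{M_11 ≥ 2} = #{S_11 ≥ 2} + #{S_11 ≥ 3} = 562 + 562 = 1124.
#{M_11 = 1} = 1586 - 1124 = 462.
P(M_11 = 1) = 462/2048 = 231/1024

Answer: 231/1024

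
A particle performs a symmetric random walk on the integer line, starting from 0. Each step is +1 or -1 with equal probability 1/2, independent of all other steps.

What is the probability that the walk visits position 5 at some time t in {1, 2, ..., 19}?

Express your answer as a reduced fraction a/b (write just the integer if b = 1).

Answer: 34495/131072

Derivation:
Count via complement. Let g(t,s) = #length-t paths at position s with S_1..S_t all ≠ 5.
g(t,s) = g(t-1,s-1) + g(t-1,s+1) for s ≠ 5; g(t,5) = 0.
t=0: g(0,0)=1
t=1: g(1,-1)=1 g(1,1)=1
t=2: g(2,-2)=1 g(2,0)=2 g(2,2)=1
t=3: g(3,-3)=1 g(3,-1)=3 g(3,1)=3 g(3,3)=1
t=4: g(4,-4)=1 g(4,-2)=4 g(4,0)=6 g(4,2)=4 g(4,4)=1
t=5: g(5,-5)=1 g(5,-3)=5 g(5,-1)=10 g(5,1)=10 g(5,3)=5
t=6: g(6,-6)=1 g(6,-4)=6 g(6,-2)=15 g(6,0)=20 g(6,2)=15 g(6,4)=5
t=7: g(7,-7)=1 g(7,-5)=7 g(7,-3)=21 g(7,-1)=35 g(7,1)=35 g(7,3)=20
t=8: g(8,-8)=1 g(8,-6)=8 g(8,-4)=28 g(8,-2)=56 g(8,0)=70 g(8,2)=55 g(8,4)=20
t=9: g(9,-9)=1 g(9,-7)=9 g(9,-5)=36 g(9,-3)=84 g(9,-1)=126 g(9,1)=125 g(9,3)=75
t=10: g(10,-10)=1 g(10,-8)=10 g(10,-6)=45 g(10,-4)=120 g(10,-2)=210 g(10,0)=251 g(10,2)=200 g(10,4)=75
t=11: g(11,-11)=1 g(11,-9)=11 g(11,-7)=55 g(11,-5)=165 g(11,-3)=330 g(11,-1)=461 g(11,1)=451 g(11,3)=275
t=12: g(12,-12)=1 g(12,-10)=12 g(12,-8)=66 g(12,-6)=220 g(12,-4)=495 g(12,-2)=791 g(12,0)=912 g(12,2)=726 g(12,4)=275
t=13: g(13,-13)=1 g(13,-11)=13 g(13,-9)=78 g(13,-7)=286 g(13,-5)=715 g(13,-3)=1286 g(13,-1)=1703 g(13,1)=1638 g(13,3)=1001
t=14: g(14,-14)=1 g(14,-12)=14 g(14,-10)=91 g(14,-8)=364 g(14,-6)=1001 g(14,-4)=2001 g(14,-2)=2989 g(14,0)=3341 g(14,2)=2639 g(14,4)=1001
t=15: g(15,-15)=1 g(15,-13)=15 g(15,-11)=105 g(15,-9)=455 g(15,-7)=1365 g(15,-5)=3002 g(15,-3)=4990 g(15,-1)=6330 g(15,1)=5980 g(15,3)=3640
t=16: g(16,-16)=1 g(16,-14)=16 g(16,-12)=120 g(16,-10)=560 g(16,-8)=1820 g(16,-6)=4367 g(16,-4)=7992 g(16,-2)=11320 g(16,0)=12310 g(16,2)=9620 g(16,4)=3640
t=17: g(17,-17)=1 g(17,-15)=17 g(17,-13)=136 g(17,-11)=680 g(17,-9)=2380 g(17,-7)=6187 g(17,-5)=12359 g(17,-3)=19312 g(17,-1)=23630 g(17,1)=21930 g(17,3)=13260
t=18: g(18,-18)=1 g(18,-16)=18 g(18,-14)=153 g(18,-12)=816 g(18,-10)=3060 g(18,-8)=8567 g(18,-6)=18546 g(18,-4)=31671 g(18,-2)=42942 g(18,0)=45560 g(18,2)=35190 g(18,4)=13260
t=19: g(19,-19)=1 g(19,-17)=19 g(19,-15)=171 g(19,-13)=969 g(19,-11)=3876 g(19,-9)=11627 g(19,-7)=27113 g(19,-5)=50217 g(19,-3)=74613 g(19,-1)=88502 g(19,1)=80750 g(19,3)=48450
Paths never hitting 5: Σ_s g(19,s) = 386308
Paths hitting 5: 2^19 - 386308 = 137980
P = 137980/524288 = 34495/131072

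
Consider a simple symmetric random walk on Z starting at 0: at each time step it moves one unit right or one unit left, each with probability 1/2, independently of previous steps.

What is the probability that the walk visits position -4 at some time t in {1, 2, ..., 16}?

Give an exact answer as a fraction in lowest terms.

Count via complement. Let g(t,s) = #length-t paths at position s with S_1..S_t all ≠ -4.
g(t,s) = g(t-1,s-1) + g(t-1,s+1) for s ≠ -4; g(t,-4) = 0.
t=0: g(0,0)=1
t=1: g(1,-1)=1 g(1,1)=1
t=2: g(2,-2)=1 g(2,0)=2 g(2,2)=1
t=3: g(3,-3)=1 g(3,-1)=3 g(3,1)=3 g(3,3)=1
t=4: g(4,-2)=4 g(4,0)=6 g(4,2)=4 g(4,4)=1
t=5: g(5,-3)=4 g(5,-1)=10 g(5,1)=10 g(5,3)=5 g(5,5)=1
t=6: g(6,-2)=14 g(6,0)=20 g(6,2)=15 g(6,4)=6 g(6,6)=1
t=7: g(7,-3)=14 g(7,-1)=34 g(7,1)=35 g(7,3)=21 g(7,5)=7 g(7,7)=1
t=8: g(8,-2)=48 g(8,0)=69 g(8,2)=56 g(8,4)=28 g(8,6)=8 g(8,8)=1
t=9: g(9,-3)=48 g(9,-1)=117 g(9,1)=125 g(9,3)=84 g(9,5)=36 g(9,7)=9 g(9,9)=1
t=10: g(10,-2)=165 g(10,0)=242 g(10,2)=209 g(10,4)=120 g(10,6)=45 g(10,8)=10 g(10,10)=1
t=11: g(11,-3)=165 g(11,-1)=407 g(11,1)=451 g(11,3)=329 g(11,5)=165 g(11,7)=55 g(11,9)=11 g(11,11)=1
t=12: g(12,-2)=572 g(12,0)=858 g(12,2)=780 g(12,4)=494 g(12,6)=220 g(12,8)=66 g(12,10)=12 g(12,12)=1
t=13: g(13,-3)=572 g(13,-1)=1430 g(13,1)=1638 g(13,3)=1274 g(13,5)=714 g(13,7)=286 g(13,9)=78 g(13,11)=13 g(13,13)=1
t=14: g(14,-2)=2002 g(14,0)=3068 g(14,2)=2912 g(14,4)=1988 g(14,6)=1000 g(14,8)=364 g(14,10)=91 g(14,12)=14 g(14,14)=1
t=15: g(15,-3)=2002 g(15,-1)=5070 g(15,1)=5980 g(15,3)=4900 g(15,5)=2988 g(15,7)=1364 g(15,9)=455 g(15,11)=105 g(15,13)=15 g(15,15)=1
t=16: g(16,-2)=7072 g(16,0)=11050 g(16,2)=10880 g(16,4)=7888 g(16,6)=4352 g(16,8)=1819 g(16,10)=560 g(16,12)=120 g(16,14)=16 g(16,16)=1
Paths never hitting -4: Σ_s g(16,s) = 43758
Paths hitting -4: 2^16 - 43758 = 21778
P = 21778/65536 = 10889/32768

Answer: 10889/32768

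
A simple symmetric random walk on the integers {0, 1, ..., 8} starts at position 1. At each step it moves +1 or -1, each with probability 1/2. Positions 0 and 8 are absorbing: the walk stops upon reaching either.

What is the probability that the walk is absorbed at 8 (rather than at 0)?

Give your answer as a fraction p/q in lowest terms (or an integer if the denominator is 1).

Symmetric walk (p = 1/2): the harmonic-function argument gives P(hit 8 before 0 | start at 1) = a/N.
P = 1/8 = 1/8

Answer: 1/8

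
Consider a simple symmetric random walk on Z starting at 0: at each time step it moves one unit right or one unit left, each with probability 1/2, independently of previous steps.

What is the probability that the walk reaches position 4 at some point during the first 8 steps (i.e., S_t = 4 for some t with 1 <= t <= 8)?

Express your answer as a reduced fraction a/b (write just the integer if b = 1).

Answer: 23/128

Derivation:
Count via complement. Let g(t,s) = #length-t paths at position s with S_1..S_t all ≠ 4.
g(t,s) = g(t-1,s-1) + g(t-1,s+1) for s ≠ 4; g(t,4) = 0.
t=0: g(0,0)=1
t=1: g(1,-1)=1 g(1,1)=1
t=2: g(2,-2)=1 g(2,0)=2 g(2,2)=1
t=3: g(3,-3)=1 g(3,-1)=3 g(3,1)=3 g(3,3)=1
t=4: g(4,-4)=1 g(4,-2)=4 g(4,0)=6 g(4,2)=4
t=5: g(5,-5)=1 g(5,-3)=5 g(5,-1)=10 g(5,1)=10 g(5,3)=4
t=6: g(6,-6)=1 g(6,-4)=6 g(6,-2)=15 g(6,0)=20 g(6,2)=14
t=7: g(7,-7)=1 g(7,-5)=7 g(7,-3)=21 g(7,-1)=35 g(7,1)=34 g(7,3)=14
t=8: g(8,-8)=1 g(8,-6)=8 g(8,-4)=28 g(8,-2)=56 g(8,0)=69 g(8,2)=48
Paths never hitting 4: Σ_s g(8,s) = 210
Paths hitting 4: 2^8 - 210 = 46
P = 46/256 = 23/128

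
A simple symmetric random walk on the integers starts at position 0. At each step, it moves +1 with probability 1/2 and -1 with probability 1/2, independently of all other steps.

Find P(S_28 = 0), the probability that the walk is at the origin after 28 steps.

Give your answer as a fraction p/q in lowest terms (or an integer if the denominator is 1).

Answer: 5014575/33554432

Derivation:
To return to 0 after 28 steps: need exactly 14 steps of +1 and 14 of -1.
Favorable paths: C(28,14) = 40116600
Total paths: 2^28 = 268435456
P = 40116600/268435456 = 5014575/33554432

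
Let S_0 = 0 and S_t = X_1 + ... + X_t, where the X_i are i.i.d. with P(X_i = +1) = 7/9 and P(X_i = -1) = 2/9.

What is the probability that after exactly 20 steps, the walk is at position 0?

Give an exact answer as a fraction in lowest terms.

To be at 0 after 20 steps: need exactly 10 steps of +1 and 10 of -1.
Number of such sequences: C(20,10) = 184756
Each has probability (7/9)^10 · (2/9)^10 = 289254654976/12157665459056928801
P = 184756 · 289254654976/12157665459056928801 = 53441533034745856/12157665459056928801

Answer: 53441533034745856/12157665459056928801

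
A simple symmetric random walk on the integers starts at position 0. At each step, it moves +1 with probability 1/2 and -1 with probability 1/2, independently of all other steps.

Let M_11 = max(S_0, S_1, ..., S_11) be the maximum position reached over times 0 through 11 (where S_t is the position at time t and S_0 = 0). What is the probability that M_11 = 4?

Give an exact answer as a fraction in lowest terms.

Let M_11 = max(S_0,...,S_11). Use the reflection principle: for j ≥ 1, #{paths with M_11 ≥ j} = #{S_11 ≥ j} + #{S_11 ≥ j+1}.
By reflection, #{M_11 ≥ 4} = #{S_11 ≥ 4} + #{S_11 ≥ 5} = 232 + 232 = 464.
#{M_11 ≥ 5} = #{S_11 ≥ 5} + #{S_11 ≥ 6} = 232 + 67 = 299.
#{M_11 = 4} = 464 - 299 = 165.
P(M_11 = 4) = 165/2048 = 165/2048

Answer: 165/2048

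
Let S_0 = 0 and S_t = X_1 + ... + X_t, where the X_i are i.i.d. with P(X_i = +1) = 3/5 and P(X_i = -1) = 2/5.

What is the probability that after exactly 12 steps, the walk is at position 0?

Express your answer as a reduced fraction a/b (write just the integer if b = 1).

To be at 0 after 12 steps: need exactly 6 steps of +1 and 6 of -1.
Number of such sequences: C(12,6) = 924
Each has probability (3/5)^6 · (2/5)^6 = 46656/244140625
P = 924 · 46656/244140625 = 43110144/244140625

Answer: 43110144/244140625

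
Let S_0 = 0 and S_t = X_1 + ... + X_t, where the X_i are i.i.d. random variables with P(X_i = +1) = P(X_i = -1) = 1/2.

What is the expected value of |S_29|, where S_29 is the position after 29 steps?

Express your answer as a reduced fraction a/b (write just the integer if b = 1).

S_29 takes values m ≡ 1 (mod 2) with |m| ≤ 29; P(S_29=m) = C(29,(29+m)/2)/2^29.
Total paths: 2^29 = 536870912
Distribution: P(S=-29)=1/536870912, P(S=-27)=29/536870912, P(S=-25)=406/536870912, P(S=-23)=3654/536870912, P(S=-21)=23751/536870912, P(S=-19)=118755/536870912, P(S=-17)=475020/536870912, P(S=-15)=1560780/536870912, P(S=-13)=4292145/536870912, P(S=-11)=10015005/536870912, P(S=-9)=20030010/536870912, P(S=-7)=34597290/536870912, P(S=-5)=51895935/536870912, P(S=-3)=67863915/536870912, P(S=-1)=77558760/536870912, P(S=1)=77558760/536870912, P(S=3)=67863915/536870912, P(S=5)=51895935/536870912, P(S=7)=34597290/536870912, P(S=9)=20030010/536870912, P(S=11)=10015005/536870912, P(S=13)=4292145/536870912, P(S=15)=1560780/536870912, P(S=17)=475020/536870912, P(S=19)=118755/536870912, P(S=21)=23751/536870912, P(S=23)=3654/536870912, P(S=25)=406/536870912, P(S=27)=29/536870912, P(S=29)=1/536870912
E[|S_29|] = Σ_m |m|·P(S_29=m) = 2326762800/536870912 = 145422675/33554432

Answer: 145422675/33554432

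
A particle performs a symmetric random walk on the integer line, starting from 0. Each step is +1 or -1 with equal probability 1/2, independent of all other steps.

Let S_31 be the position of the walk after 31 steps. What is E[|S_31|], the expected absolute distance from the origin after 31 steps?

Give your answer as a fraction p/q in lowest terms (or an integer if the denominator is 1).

Answer: 300540195/67108864

Derivation:
S_31 takes values m ≡ 1 (mod 2) with |m| ≤ 31; P(S_31=m) = C(31,(31+m)/2)/2^31.
Total paths: 2^31 = 2147483648
Distribution: P(S=-31)=1/2147483648, P(S=-29)=31/2147483648, P(S=-27)=465/2147483648, P(S=-25)=4495/2147483648, P(S=-23)=31465/2147483648, P(S=-21)=169911/2147483648, P(S=-19)=736281/2147483648, P(S=-17)=2629575/2147483648, P(S=-15)=7888725/2147483648, P(S=-13)=20160075/2147483648, P(S=-11)=44352165/2147483648, P(S=-9)=84672315/2147483648, P(S=-7)=141120525/2147483648, P(S=-5)=206253075/2147483648, P(S=-3)=265182525/2147483648, P(S=-1)=300540195/2147483648, P(S=1)=300540195/2147483648, P(S=3)=265182525/2147483648, P(S=5)=206253075/2147483648, P(S=7)=141120525/2147483648, P(S=9)=84672315/2147483648, P(S=11)=44352165/2147483648, P(S=13)=20160075/2147483648, P(S=15)=7888725/2147483648, P(S=17)=2629575/2147483648, P(S=19)=736281/2147483648, P(S=21)=169911/2147483648, P(S=23)=31465/2147483648, P(S=25)=4495/2147483648, P(S=27)=465/2147483648, P(S=29)=31/2147483648, P(S=31)=1/2147483648
E[|S_31|] = Σ_m |m|·P(S_31=m) = 9617286240/2147483648 = 300540195/67108864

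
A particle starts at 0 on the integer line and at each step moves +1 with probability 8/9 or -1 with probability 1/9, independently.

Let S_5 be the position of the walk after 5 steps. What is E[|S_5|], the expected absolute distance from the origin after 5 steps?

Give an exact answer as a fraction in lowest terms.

Answer: 25685/6561

Derivation:
S_5 takes values m ≡ 1 (mod 2) with |m| ≤ 5; P(S_5=m) = C(5,(5+m)/2) · (8/9)^((5+m)/2) · (1/9)^((5-m)/2).
Distribution: P(S=-5)=1/59049, P(S=-3)=40/59049, P(S=-1)=640/59049, P(S=1)=5120/59049, P(S=3)=20480/59049, P(S=5)=32768/59049
E[|S_5|] = Σ_m |m|·P(S_5=m) = 25685/6561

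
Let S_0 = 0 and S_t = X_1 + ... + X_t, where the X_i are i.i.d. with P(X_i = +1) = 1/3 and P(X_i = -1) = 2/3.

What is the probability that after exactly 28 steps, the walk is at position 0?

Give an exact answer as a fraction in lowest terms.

To be at 0 after 28 steps: need exactly 14 steps of +1 and 14 of -1.
Number of such sequences: C(28,14) = 40116600
Each has probability (1/3)^14 · (2/3)^14 = 16384/22876792454961
P = 40116600 · 16384/22876792454961 = 24343347200/847288609443

Answer: 24343347200/847288609443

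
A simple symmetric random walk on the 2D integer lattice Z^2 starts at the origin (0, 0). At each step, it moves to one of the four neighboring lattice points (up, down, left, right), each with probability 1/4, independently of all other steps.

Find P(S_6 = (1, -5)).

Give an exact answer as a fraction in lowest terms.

Let h be the number of horizontal steps (so 6-h are vertical). To end at (1,-5) need (h+1)/2 right-steps and ((6-h)-5)/2 up-steps.
Sum over h with 1 ≤ h ≤ 1, h ≡ 1 (mod 2), 6-h ≡ 1 (mod 2):
h=1: C(6,1)·C(1,1)·C(5,0) = 6·1·1 = 6
Total favorable: 6
Total paths: 4^6 = 4096
P = 6/4096 = 3/2048

Answer: 3/2048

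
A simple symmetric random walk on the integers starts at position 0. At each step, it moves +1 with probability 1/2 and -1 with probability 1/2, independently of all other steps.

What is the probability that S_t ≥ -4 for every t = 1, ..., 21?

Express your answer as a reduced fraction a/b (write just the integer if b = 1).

Let f(t,s) = #length-t paths at position s with S_1..S_t all ≥ -4.
f(t,s) = f(t-1,s-1) + f(t-1,s+1) for s ≥ -4; f(t,s) = 0 for s < -4.
t=0: f(0,0)=1
t=1: f(1,-1)=1 f(1,1)=1
t=2: f(2,-2)=1 f(2,0)=2 f(2,2)=1
t=3: f(3,-3)=1 f(3,-1)=3 f(3,1)=3 f(3,3)=1
t=4: f(4,-4)=1 f(4,-2)=4 f(4,0)=6 f(4,2)=4 f(4,4)=1
t=5: f(5,-3)=5 f(5,-1)=10 f(5,1)=10 f(5,3)=5 f(5,5)=1
t=6: f(6,-4)=5 f(6,-2)=15 f(6,0)=20 f(6,2)=15 f(6,4)=6 f(6,6)=1
t=7: f(7,-3)=20 f(7,-1)=35 f(7,1)=35 f(7,3)=21 f(7,5)=7 f(7,7)=1
t=8: f(8,-4)=20 f(8,-2)=55 f(8,0)=70 f(8,2)=56 f(8,4)=28 f(8,6)=8 f(8,8)=1
t=9: f(9,-3)=75 f(9,-1)=125 f(9,1)=126 f(9,3)=84 f(9,5)=36 f(9,7)=9 f(9,9)=1
t=10: f(10,-4)=75 f(10,-2)=200 f(10,0)=251 f(10,2)=210 f(10,4)=120 f(10,6)=45 f(10,8)=10 f(10,10)=1
t=11: f(11,-3)=275 f(11,-1)=451 f(11,1)=461 f(11,3)=330 f(11,5)=165 f(11,7)=55 f(11,9)=11 f(11,11)=1
t=12: f(12,-4)=275 f(12,-2)=726 f(12,0)=912 f(12,2)=791 f(12,4)=495 f(12,6)=220 f(12,8)=66 f(12,10)=12 f(12,12)=1
t=13: f(13,-3)=1001 f(13,-1)=1638 f(13,1)=1703 f(13,3)=1286 f(13,5)=715 f(13,7)=286 f(13,9)=78 f(13,11)=13 f(13,13)=1
t=14: f(14,-4)=1001 f(14,-2)=2639 f(14,0)=3341 f(14,2)=2989 f(14,4)=2001 f(14,6)=1001 f(14,8)=364 f(14,10)=91 f(14,12)=14 f(14,14)=1
t=15: f(15,-3)=3640 f(15,-1)=5980 f(15,1)=6330 f(15,3)=4990 f(15,5)=3002 f(15,7)=1365 f(15,9)=455 f(15,11)=105 f(15,13)=15 f(15,15)=1
t=16: f(16,-4)=3640 f(16,-2)=9620 f(16,0)=12310 f(16,2)=11320 f(16,4)=7992 f(16,6)=4367 f(16,8)=1820 f(16,10)=560 f(16,12)=120 f(16,14)=16 f(16,16)=1
t=17: f(17,-3)=13260 f(17,-1)=21930 f(17,1)=23630 f(17,3)=19312 f(17,5)=12359 f(17,7)=6187 f(17,9)=2380 f(17,11)=680 f(17,13)=136 f(17,15)=17 f(17,17)=1
t=18: f(18,-4)=13260 f(18,-2)=35190 f(18,0)=45560 f(18,2)=42942 f(18,4)=31671 f(18,6)=18546 f(18,8)=8567 f(18,10)=3060 f(18,12)=816 f(18,14)=153 f(18,16)=18 f(18,18)=1
t=19: f(19,-3)=48450 f(19,-1)=80750 f(19,1)=88502 f(19,3)=74613 f(19,5)=50217 f(19,7)=27113 f(19,9)=11627 f(19,11)=3876 f(19,13)=969 f(19,15)=171 f(19,17)=19 f(19,19)=1
t=20: f(20,-4)=48450 f(20,-2)=129200 f(20,0)=169252 f(20,2)=163115 f(20,4)=124830 f(20,6)=77330 f(20,8)=38740 f(20,10)=15503 f(20,12)=4845 f(20,14)=1140 f(20,16)=190 f(20,18)=20 f(20,20)=1
t=21: f(21,-3)=177650 f(21,-1)=298452 f(21,1)=332367 f(21,3)=287945 f(21,5)=202160 f(21,7)=116070 f(21,9)=54243 f(21,11)=20348 f(21,13)=5985 f(21,15)=1330 f(21,17)=210 f(21,19)=21 f(21,21)=1
Σ_s f(21,s) = 1496782
P = 1496782/2097152 = 748391/1048576

Answer: 748391/1048576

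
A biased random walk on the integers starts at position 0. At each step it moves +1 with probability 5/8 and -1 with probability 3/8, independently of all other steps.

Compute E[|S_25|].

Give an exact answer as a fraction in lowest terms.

Answer: 7962626823244450837975/1180591620717411303424

Derivation:
S_25 takes values m ≡ 1 (mod 2) with |m| ≤ 25; P(S_25=m) = C(25,(25+m)/2) · (5/8)^((25+m)/2) · (3/8)^((25-m)/2).
Distribution: P(S=-25)=847288609443/37778931862957161709568, P(S=-23)=35303692060125/37778931862957161709568, P(S=-21)=176518460300625/9444732965739290427392, P(S=-19)=2255513659396875/9444732965739290427392, P(S=-17)=41351083755609375/18889465931478580854784, P(S=-15)=289457586289265625/18889465931478580854784, P(S=-13)=804048850803515625/9444732965739290427392, P(S=-11)=3637363848873046875/9444732965739290427392, P(S=-9)=54560457733095703125/37778931862957161709568, P(S=-7)=171764403974560546875/37778931862957161709568, P(S=-5)=57254801324853515625/4722366482869645213696, P(S=-3)=130124548465576171875/4722366482869645213696, P(S=-1)=506039910699462890625/9444732965739290427392, P(S=1)=843399851165771484375/9444732965739290427392, P(S=3)=602428465118408203125/4722366482869645213696, P(S=5)=736301457366943359375/4722366482869645213696, P(S=7)=6135845478057861328125/37778931862957161709568, P(S=9)=5413981304168701171875/37778931862957161709568, P(S=11)=1002589130401611328125/9444732965739290427392, P(S=13)=615624904632568359375/9444732965739290427392, P(S=15)=615624904632568359375/18889465931478580854784, P(S=17)=244295597076416015625/18889465931478580854784, P(S=19)=37014484405517578125/9444732965739290427392, P(S=21)=8046627044677734375/9444732965739290427392, P(S=23)=4470348358154296875/37778931862957161709568, P(S=25)=298023223876953125/37778931862957161709568
E[|S_25|] = Σ_m |m|·P(S_25=m) = 7962626823244450837975/1180591620717411303424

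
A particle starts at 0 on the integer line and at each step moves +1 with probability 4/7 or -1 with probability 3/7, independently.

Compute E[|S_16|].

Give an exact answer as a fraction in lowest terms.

S_16 takes values m ≡ 0 (mod 2) with |m| ≤ 16; P(S_16=m) = C(16,(16+m)/2) · (4/7)^((16+m)/2) · (3/7)^((16-m)/2).
Distribution: P(S=-16)=43046721/33232930569601, P(S=-14)=918330048/33232930569601, P(S=-12)=9183300480/33232930569601, P(S=-10)=8162933760/4747561509943, P(S=-8)=35372712960/4747561509943, P(S=-6)=113192681472/4747561509943, P(S=-4)=276693221376/4747561509943, P(S=-2)=3689242951680/33232930569601, P(S=0)=5533864427520/33232930569601, P(S=2)=6558654136320/33232930569601, P(S=4)=874487218176/4747561509943, P(S=6)=635990704128/4747561509943, P(S=8)=353328168960/4747561509943, P(S=10)=144955146240/4747561509943, P(S=12)=289910292480/33232930569601, P(S=14)=51539607552/33232930569601, P(S=16)=4294967296/33232930569601
E[|S_16|] = Σ_m |m|·P(S_16=m) = 121073006132368/33232930569601

Answer: 121073006132368/33232930569601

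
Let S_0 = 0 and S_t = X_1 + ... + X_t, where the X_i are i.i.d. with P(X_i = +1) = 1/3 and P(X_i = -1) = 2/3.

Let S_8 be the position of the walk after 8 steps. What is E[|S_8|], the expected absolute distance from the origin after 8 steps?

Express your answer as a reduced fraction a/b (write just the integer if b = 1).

Answer: 20392/6561

Derivation:
S_8 takes values m ≡ 0 (mod 2) with |m| ≤ 8; P(S_8=m) = C(8,(8+m)/2) · (1/3)^((8+m)/2) · (2/3)^((8-m)/2).
Distribution: P(S=-8)=256/6561, P(S=-6)=1024/6561, P(S=-4)=1792/6561, P(S=-2)=1792/6561, P(S=0)=1120/6561, P(S=2)=448/6561, P(S=4)=112/6561, P(S=6)=16/6561, P(S=8)=1/6561
E[|S_8|] = Σ_m |m|·P(S_8=m) = 20392/6561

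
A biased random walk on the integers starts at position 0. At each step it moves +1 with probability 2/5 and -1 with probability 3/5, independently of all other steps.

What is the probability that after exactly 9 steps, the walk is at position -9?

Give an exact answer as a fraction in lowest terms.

Answer: 19683/1953125

Derivation:
To reach position -9 after 9 steps: need 0 steps of +1 and 9 steps of -1.
Number of such sequences: C(9,0) = 1
Each has probability (2/5)^0 · (3/5)^9 = 19683/1953125
P = 1 · 19683/1953125 = 19683/1953125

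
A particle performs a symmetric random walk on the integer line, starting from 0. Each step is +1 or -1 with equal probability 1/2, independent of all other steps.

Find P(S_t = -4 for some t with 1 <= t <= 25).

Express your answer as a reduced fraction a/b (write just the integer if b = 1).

Answer: 1779879/4194304

Derivation:
Count via complement. Let g(t,s) = #length-t paths at position s with S_1..S_t all ≠ -4.
g(t,s) = g(t-1,s-1) + g(t-1,s+1) for s ≠ -4; g(t,-4) = 0.
t=0: g(0,0)=1
t=1: g(1,-1)=1 g(1,1)=1
t=2: g(2,-2)=1 g(2,0)=2 g(2,2)=1
t=3: g(3,-3)=1 g(3,-1)=3 g(3,1)=3 g(3,3)=1
t=4: g(4,-2)=4 g(4,0)=6 g(4,2)=4 g(4,4)=1
t=5: g(5,-3)=4 g(5,-1)=10 g(5,1)=10 g(5,3)=5 g(5,5)=1
t=6: g(6,-2)=14 g(6,0)=20 g(6,2)=15 g(6,4)=6 g(6,6)=1
t=7: g(7,-3)=14 g(7,-1)=34 g(7,1)=35 g(7,3)=21 g(7,5)=7 g(7,7)=1
t=8: g(8,-2)=48 g(8,0)=69 g(8,2)=56 g(8,4)=28 g(8,6)=8 g(8,8)=1
t=9: g(9,-3)=48 g(9,-1)=117 g(9,1)=125 g(9,3)=84 g(9,5)=36 g(9,7)=9 g(9,9)=1
t=10: g(10,-2)=165 g(10,0)=242 g(10,2)=209 g(10,4)=120 g(10,6)=45 g(10,8)=10 g(10,10)=1
t=11: g(11,-3)=165 g(11,-1)=407 g(11,1)=451 g(11,3)=329 g(11,5)=165 g(11,7)=55 g(11,9)=11 g(11,11)=1
t=12: g(12,-2)=572 g(12,0)=858 g(12,2)=780 g(12,4)=494 g(12,6)=220 g(12,8)=66 g(12,10)=12 g(12,12)=1
t=13: g(13,-3)=572 g(13,-1)=1430 g(13,1)=1638 g(13,3)=1274 g(13,5)=714 g(13,7)=286 g(13,9)=78 g(13,11)=13 g(13,13)=1
t=14: g(14,-2)=2002 g(14,0)=3068 g(14,2)=2912 g(14,4)=1988 g(14,6)=1000 g(14,8)=364 g(14,10)=91 g(14,12)=14 g(14,14)=1
t=15: g(15,-3)=2002 g(15,-1)=5070 g(15,1)=5980 g(15,3)=4900 g(15,5)=2988 g(15,7)=1364 g(15,9)=455 g(15,11)=105 g(15,13)=15 g(15,15)=1
t=16: g(16,-2)=7072 g(16,0)=11050 g(16,2)=10880 g(16,4)=7888 g(16,6)=4352 g(16,8)=1819 g(16,10)=560 g(16,12)=120 g(16,14)=16 g(16,16)=1
t=17: g(17,-3)=7072 g(17,-1)=18122 g(17,1)=21930 g(17,3)=18768 g(17,5)=12240 g(17,7)=6171 g(17,9)=2379 g(17,11)=680 g(17,13)=136 g(17,15)=17 g(17,17)=1
t=18: g(18,-2)=25194 g(18,0)=40052 g(18,2)=40698 g(18,4)=31008 g(18,6)=18411 g(18,8)=8550 g(18,10)=3059 g(18,12)=816 g(18,14)=153 g(18,16)=18 g(18,18)=1
t=19: g(19,-3)=25194 g(19,-1)=65246 g(19,1)=80750 g(19,3)=71706 g(19,5)=49419 g(19,7)=26961 g(19,9)=11609 g(19,11)=3875 g(19,13)=969 g(19,15)=171 g(19,17)=19 g(19,19)=1
t=20: g(20,-2)=90440 g(20,0)=145996 g(20,2)=152456 g(20,4)=121125 g(20,6)=76380 g(20,8)=38570 g(20,10)=15484 g(20,12)=4844 g(20,14)=1140 g(20,16)=190 g(20,18)=20 g(20,20)=1
t=21: g(21,-3)=90440 g(21,-1)=236436 g(21,1)=298452 g(21,3)=273581 g(21,5)=197505 g(21,7)=114950 g(21,9)=54054 g(21,11)=20328 g(21,13)=5984 g(21,15)=1330 g(21,17)=210 g(21,19)=21 g(21,21)=1
t=22: g(22,-2)=326876 g(22,0)=534888 g(22,2)=572033 g(22,4)=471086 g(22,6)=312455 g(22,8)=169004 g(22,10)=74382 g(22,12)=26312 g(22,14)=7314 g(22,16)=1540 g(22,18)=231 g(22,20)=22 g(22,22)=1
t=23: g(23,-3)=326876 g(23,-1)=861764 g(23,1)=1106921 g(23,3)=1043119 g(23,5)=783541 g(23,7)=481459 g(23,9)=243386 g(23,11)=100694 g(23,13)=33626 g(23,15)=8854 g(23,17)=1771 g(23,19)=253 g(23,21)=23 g(23,23)=1
t=24: g(24,-2)=1188640 g(24,0)=1968685 g(24,2)=2150040 g(24,4)=1826660 g(24,6)=1265000 g(24,8)=724845 g(24,10)=344080 g(24,12)=134320 g(24,14)=42480 g(24,16)=10625 g(24,18)=2024 g(24,20)=276 g(24,22)=24 g(24,24)=1
t=25: g(25,-3)=1188640 g(25,-1)=3157325 g(25,1)=4118725 g(25,3)=3976700 g(25,5)=3091660 g(25,7)=1989845 g(25,9)=1068925 g(25,11)=478400 g(25,13)=176800 g(25,15)=53105 g(25,17)=12649 g(25,19)=2300 g(25,21)=300 g(25,23)=25 g(25,25)=1
Paths never hitting -4: Σ_s g(25,s) = 19315400
Paths hitting -4: 2^25 - 19315400 = 14239032
P = 14239032/33554432 = 1779879/4194304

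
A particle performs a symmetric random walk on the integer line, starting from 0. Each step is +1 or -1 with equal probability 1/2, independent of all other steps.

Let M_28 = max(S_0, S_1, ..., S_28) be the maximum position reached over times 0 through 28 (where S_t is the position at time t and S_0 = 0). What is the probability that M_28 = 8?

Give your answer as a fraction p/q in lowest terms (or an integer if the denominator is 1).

Answer: 6561555/134217728

Derivation:
Let M_28 = max(S_0,...,S_28). Use the reflection principle: for j ≥ 1, #{paths with M_28 ≥ j} = #{S_28 ≥ j} + #{S_28 ≥ j+1}.
By reflection, #{M_28 ≥ 8} = #{S_28 ≥ 8} + #{S_28 ≥ 9} = 24821333 + 11698223 = 36519556.
#{M_28 ≥ 9} = #{S_28 ≥ 9} + #{S_28 ≥ 10} = 11698223 + 11698223 = 23396446.
#{M_28 = 8} = 36519556 - 23396446 = 13123110.
P(M_28 = 8) = 13123110/268435456 = 6561555/134217728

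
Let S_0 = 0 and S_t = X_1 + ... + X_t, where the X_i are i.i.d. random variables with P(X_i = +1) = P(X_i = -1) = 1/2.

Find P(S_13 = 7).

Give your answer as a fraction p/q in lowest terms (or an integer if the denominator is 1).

Answer: 143/4096

Derivation:
To reach position 7 after 13 steps: need 10 steps of +1 and 3 of -1.
Favorable paths: C(13,10) = 286
Total paths: 2^13 = 8192
P = 286/8192 = 143/4096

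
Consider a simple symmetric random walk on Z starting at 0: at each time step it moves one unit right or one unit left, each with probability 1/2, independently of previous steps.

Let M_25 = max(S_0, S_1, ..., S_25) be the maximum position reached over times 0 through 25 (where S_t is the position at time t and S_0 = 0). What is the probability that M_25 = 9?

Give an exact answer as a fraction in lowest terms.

Answer: 1081575/33554432

Derivation:
Let M_25 = max(S_0,...,S_25). Use the reflection principle: for j ≥ 1, #{paths with M_25 ≥ j} = #{S_25 ≥ j} + #{S_25 ≥ j+1}.
By reflection, #{M_25 ≥ 9} = #{S_25 ≥ 9} + #{S_25 ≥ 10} = 1807781 + 726206 = 2533987.
#{M_25 ≥ 10} = #{S_25 ≥ 10} + #{S_25 ≥ 11} = 726206 + 726206 = 1452412.
#{M_25 = 9} = 2533987 - 1452412 = 1081575.
P(M_25 = 9) = 1081575/33554432 = 1081575/33554432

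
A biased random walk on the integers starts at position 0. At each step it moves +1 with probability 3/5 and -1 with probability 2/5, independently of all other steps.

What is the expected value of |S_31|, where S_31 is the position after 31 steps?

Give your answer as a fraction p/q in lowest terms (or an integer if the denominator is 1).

S_31 takes values m ≡ 1 (mod 2) with |m| ≤ 31; P(S_31=m) = C(31,(31+m)/2) · (3/5)^((31+m)/2) · (2/5)^((31-m)/2).
Distribution: P(S=-31)=2147483648/4656612873077392578125, P(S=-29)=99857989632/4656612873077392578125, P(S=-27)=449360953344/931322574615478515625, P(S=-25)=6515733823488/931322574615478515625, P(S=-23)=68415205146624/931322574615478515625, P(S=-21)=2770815808438272/4656612873077392578125, P(S=-19)=18010302754848768/4656612873077392578125, P(S=-17)=3859350590324736/186264514923095703125, P(S=-15)=17367077656461312/186264514923095703125, P(S=-13)=66573797683101696/186264514923095703125, P(S=-11)=1098467661771177984/931322574615478515625, P(S=-9)=3145611940526555136/931322574615478515625, P(S=-7)=1572805970263277568/186264514923095703125, P(S=-5)=3448074627115646976/186264514923095703125, P(S=-3)=6649858209437319168/186264514923095703125, P(S=-1)=56523794780217212928/931322574615478515625, P(S=1)=84785692170325819392/931322574615478515625, P(S=3)=22443271456850952192/186264514923095703125, P(S=5)=26183816699659444224/186264514923095703125, P(S=7)=26872864507545219072/186264514923095703125, P(S=9)=120927890283953485824/931322574615478515625, P(S=11)=95014770937392024576/931322574615478515625, P(S=13)=12956559673280730624/186264514923095703125, P(S=15)=7604937199534341888/186264514923095703125, P(S=17)=3802468599767170944/186264514923095703125, P(S=19)=39925920297555294912/4656612873077392578125, P(S=21)=13820510872230679008/4656612873077392578125, P(S=23)=767806159568371056/931322574615478515625, P(S=25)=164529891336079512/931322574615478515625, P(S=27)=25530500379736476/931322574615478515625, P(S=29)=12765250189868238/4656612873077392578125, P(S=31)=617673396283947/4656612873077392578125
E[|S_31|] = Σ_m |m|·P(S_31=m) = 1292422029532026543119/186264514923095703125

Answer: 1292422029532026543119/186264514923095703125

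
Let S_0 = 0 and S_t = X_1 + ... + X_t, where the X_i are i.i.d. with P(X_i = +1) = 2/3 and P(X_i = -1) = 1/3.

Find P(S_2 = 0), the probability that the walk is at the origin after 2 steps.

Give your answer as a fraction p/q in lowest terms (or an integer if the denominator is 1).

To be at 0 after 2 steps: need exactly 1 step of +1 and 1 of -1.
Number of such sequences: C(2,1) = 2
Each has probability (2/3)^1 · (1/3)^1 = 2/9
P = 2 · 2/9 = 4/9

Answer: 4/9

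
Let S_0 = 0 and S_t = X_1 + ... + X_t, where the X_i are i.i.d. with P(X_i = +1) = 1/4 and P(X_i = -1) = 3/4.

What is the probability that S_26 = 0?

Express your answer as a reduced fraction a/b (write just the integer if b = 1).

To be at 0 after 26 steps: need exactly 13 steps of +1 and 13 of -1.
Number of such sequences: C(26,13) = 10400600
Each has probability (1/4)^13 · (3/4)^13 = 1594323/4503599627370496
P = 10400600 · 1594323/4503599627370496 = 2072739474225/562949953421312

Answer: 2072739474225/562949953421312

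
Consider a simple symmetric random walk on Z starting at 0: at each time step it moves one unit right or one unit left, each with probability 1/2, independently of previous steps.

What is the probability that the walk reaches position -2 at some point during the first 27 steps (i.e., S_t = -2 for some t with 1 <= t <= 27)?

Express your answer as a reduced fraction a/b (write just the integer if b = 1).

Count via complement. Let g(t,s) = #length-t paths at position s with S_1..S_t all ≠ -2.
g(t,s) = g(t-1,s-1) + g(t-1,s+1) for s ≠ -2; g(t,-2) = 0.
t=0: g(0,0)=1
t=1: g(1,-1)=1 g(1,1)=1
t=2: g(2,0)=2 g(2,2)=1
t=3: g(3,-1)=2 g(3,1)=3 g(3,3)=1
t=4: g(4,0)=5 g(4,2)=4 g(4,4)=1
t=5: g(5,-1)=5 g(5,1)=9 g(5,3)=5 g(5,5)=1
t=6: g(6,0)=14 g(6,2)=14 g(6,4)=6 g(6,6)=1
t=7: g(7,-1)=14 g(7,1)=28 g(7,3)=20 g(7,5)=7 g(7,7)=1
t=8: g(8,0)=42 g(8,2)=48 g(8,4)=27 g(8,6)=8 g(8,8)=1
t=9: g(9,-1)=42 g(9,1)=90 g(9,3)=75 g(9,5)=35 g(9,7)=9 g(9,9)=1
t=10: g(10,0)=132 g(10,2)=165 g(10,4)=110 g(10,6)=44 g(10,8)=10 g(10,10)=1
t=11: g(11,-1)=132 g(11,1)=297 g(11,3)=275 g(11,5)=154 g(11,7)=54 g(11,9)=11 g(11,11)=1
t=12: g(12,0)=429 g(12,2)=572 g(12,4)=429 g(12,6)=208 g(12,8)=65 g(12,10)=12 g(12,12)=1
t=13: g(13,-1)=429 g(13,1)=1001 g(13,3)=1001 g(13,5)=637 g(13,7)=273 g(13,9)=77 g(13,11)=13 g(13,13)=1
t=14: g(14,0)=1430 g(14,2)=2002 g(14,4)=1638 g(14,6)=910 g(14,8)=350 g(14,10)=90 g(14,12)=14 g(14,14)=1
t=15: g(15,-1)=1430 g(15,1)=3432 g(15,3)=3640 g(15,5)=2548 g(15,7)=1260 g(15,9)=440 g(15,11)=104 g(15,13)=15 g(15,15)=1
t=16: g(16,0)=4862 g(16,2)=7072 g(16,4)=6188 g(16,6)=3808 g(16,8)=1700 g(16,10)=544 g(16,12)=119 g(16,14)=16 g(16,16)=1
t=17: g(17,-1)=4862 g(17,1)=11934 g(17,3)=13260 g(17,5)=9996 g(17,7)=5508 g(17,9)=2244 g(17,11)=663 g(17,13)=135 g(17,15)=17 g(17,17)=1
t=18: g(18,0)=16796 g(18,2)=25194 g(18,4)=23256 g(18,6)=15504 g(18,8)=7752 g(18,10)=2907 g(18,12)=798 g(18,14)=152 g(18,16)=18 g(18,18)=1
t=19: g(19,-1)=16796 g(19,1)=41990 g(19,3)=48450 g(19,5)=38760 g(19,7)=23256 g(19,9)=10659 g(19,11)=3705 g(19,13)=950 g(19,15)=170 g(19,17)=19 g(19,19)=1
t=20: g(20,0)=58786 g(20,2)=90440 g(20,4)=87210 g(20,6)=62016 g(20,8)=33915 g(20,10)=14364 g(20,12)=4655 g(20,14)=1120 g(20,16)=189 g(20,18)=20 g(20,20)=1
t=21: g(21,-1)=58786 g(21,1)=149226 g(21,3)=177650 g(21,5)=149226 g(21,7)=95931 g(21,9)=48279 g(21,11)=19019 g(21,13)=5775 g(21,15)=1309 g(21,17)=209 g(21,19)=21 g(21,21)=1
t=22: g(22,0)=208012 g(22,2)=326876 g(22,4)=326876 g(22,6)=245157 g(22,8)=144210 g(22,10)=67298 g(22,12)=24794 g(22,14)=7084 g(22,16)=1518 g(22,18)=230 g(22,20)=22 g(22,22)=1
t=23: g(23,-1)=208012 g(23,1)=534888 g(23,3)=653752 g(23,5)=572033 g(23,7)=389367 g(23,9)=211508 g(23,11)=92092 g(23,13)=31878 g(23,15)=8602 g(23,17)=1748 g(23,19)=252 g(23,21)=23 g(23,23)=1
t=24: g(24,0)=742900 g(24,2)=1188640 g(24,4)=1225785 g(24,6)=961400 g(24,8)=600875 g(24,10)=303600 g(24,12)=123970 g(24,14)=40480 g(24,16)=10350 g(24,18)=2000 g(24,20)=275 g(24,22)=24 g(24,24)=1
t=25: g(25,-1)=742900 g(25,1)=1931540 g(25,3)=2414425 g(25,5)=2187185 g(25,7)=1562275 g(25,9)=904475 g(25,11)=427570 g(25,13)=164450 g(25,15)=50830 g(25,17)=12350 g(25,19)=2275 g(25,21)=299 g(25,23)=25 g(25,25)=1
t=26: g(26,0)=2674440 g(26,2)=4345965 g(26,4)=4601610 g(26,6)=3749460 g(26,8)=2466750 g(26,10)=1332045 g(26,12)=592020 g(26,14)=215280 g(26,16)=63180 g(26,18)=14625 g(26,20)=2574 g(26,22)=324 g(26,24)=26 g(26,26)=1
t=27: g(27,-1)=2674440 g(27,1)=7020405 g(27,3)=8947575 g(27,5)=8351070 g(27,7)=6216210 g(27,9)=3798795 g(27,11)=1924065 g(27,13)=807300 g(27,15)=278460 g(27,17)=77805 g(27,19)=17199 g(27,21)=2898 g(27,23)=350 g(27,25)=27 g(27,27)=1
Paths never hitting -2: Σ_s g(27,s) = 40116600
Paths hitting -2: 2^27 - 40116600 = 94101128
P = 94101128/134217728 = 11762641/16777216

Answer: 11762641/16777216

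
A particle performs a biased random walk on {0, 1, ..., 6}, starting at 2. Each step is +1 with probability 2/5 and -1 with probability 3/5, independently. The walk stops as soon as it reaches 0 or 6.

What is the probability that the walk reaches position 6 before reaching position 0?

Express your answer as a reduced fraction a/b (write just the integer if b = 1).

Biased walk: p = 2/5, q = 3/5, r = q/p = 3/2
Gambler's ruin: P(hit 6 before 0 | start at 2) = (1 - r^a)/(1 - r^N)
r^2 = 9/4; r^6 = 729/64
P = (1 - 9/4) / (1 - 729/64) = -5/4 / -665/64 = 16/133

Answer: 16/133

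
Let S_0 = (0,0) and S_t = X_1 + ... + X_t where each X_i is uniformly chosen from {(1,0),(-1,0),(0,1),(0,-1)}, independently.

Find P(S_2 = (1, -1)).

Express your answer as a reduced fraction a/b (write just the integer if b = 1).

Let h be the number of horizontal steps (so 2-h are vertical). To end at (1,-1) need (h+1)/2 right-steps and ((2-h)-1)/2 up-steps.
Sum over h with 1 ≤ h ≤ 1, h ≡ 1 (mod 2), 2-h ≡ 1 (mod 2):
h=1: C(2,1)·C(1,1)·C(1,0) = 2·1·1 = 2
Total favorable: 2
Total paths: 4^2 = 16
P = 2/16 = 1/8

Answer: 1/8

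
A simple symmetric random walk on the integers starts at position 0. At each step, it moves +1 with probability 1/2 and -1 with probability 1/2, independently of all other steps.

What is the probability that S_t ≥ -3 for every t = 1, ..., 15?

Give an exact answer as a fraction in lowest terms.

Let f(t,s) = #length-t paths at position s with S_1..S_t all ≥ -3.
f(t,s) = f(t-1,s-1) + f(t-1,s+1) for s ≥ -3; f(t,s) = 0 for s < -3.
t=0: f(0,0)=1
t=1: f(1,-1)=1 f(1,1)=1
t=2: f(2,-2)=1 f(2,0)=2 f(2,2)=1
t=3: f(3,-3)=1 f(3,-1)=3 f(3,1)=3 f(3,3)=1
t=4: f(4,-2)=4 f(4,0)=6 f(4,2)=4 f(4,4)=1
t=5: f(5,-3)=4 f(5,-1)=10 f(5,1)=10 f(5,3)=5 f(5,5)=1
t=6: f(6,-2)=14 f(6,0)=20 f(6,2)=15 f(6,4)=6 f(6,6)=1
t=7: f(7,-3)=14 f(7,-1)=34 f(7,1)=35 f(7,3)=21 f(7,5)=7 f(7,7)=1
t=8: f(8,-2)=48 f(8,0)=69 f(8,2)=56 f(8,4)=28 f(8,6)=8 f(8,8)=1
t=9: f(9,-3)=48 f(9,-1)=117 f(9,1)=125 f(9,3)=84 f(9,5)=36 f(9,7)=9 f(9,9)=1
t=10: f(10,-2)=165 f(10,0)=242 f(10,2)=209 f(10,4)=120 f(10,6)=45 f(10,8)=10 f(10,10)=1
t=11: f(11,-3)=165 f(11,-1)=407 f(11,1)=451 f(11,3)=329 f(11,5)=165 f(11,7)=55 f(11,9)=11 f(11,11)=1
t=12: f(12,-2)=572 f(12,0)=858 f(12,2)=780 f(12,4)=494 f(12,6)=220 f(12,8)=66 f(12,10)=12 f(12,12)=1
t=13: f(13,-3)=572 f(13,-1)=1430 f(13,1)=1638 f(13,3)=1274 f(13,5)=714 f(13,7)=286 f(13,9)=78 f(13,11)=13 f(13,13)=1
t=14: f(14,-2)=2002 f(14,0)=3068 f(14,2)=2912 f(14,4)=1988 f(14,6)=1000 f(14,8)=364 f(14,10)=91 f(14,12)=14 f(14,14)=1
t=15: f(15,-3)=2002 f(15,-1)=5070 f(15,1)=5980 f(15,3)=4900 f(15,5)=2988 f(15,7)=1364 f(15,9)=455 f(15,11)=105 f(15,13)=15 f(15,15)=1
Σ_s f(15,s) = 22880
P = 22880/32768 = 715/1024

Answer: 715/1024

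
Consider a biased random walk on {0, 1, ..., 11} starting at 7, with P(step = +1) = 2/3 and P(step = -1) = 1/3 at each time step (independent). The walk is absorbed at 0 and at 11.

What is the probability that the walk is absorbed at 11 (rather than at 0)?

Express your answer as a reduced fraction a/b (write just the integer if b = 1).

Answer: 2032/2047

Derivation:
Biased walk: p = 2/3, q = 1/3, r = q/p = 1/2
Gambler's ruin: P(hit 11 before 0 | start at 7) = (1 - r^a)/(1 - r^N)
r^7 = 1/128; r^11 = 1/2048
P = (1 - 1/128) / (1 - 1/2048) = 127/128 / 2047/2048 = 2032/2047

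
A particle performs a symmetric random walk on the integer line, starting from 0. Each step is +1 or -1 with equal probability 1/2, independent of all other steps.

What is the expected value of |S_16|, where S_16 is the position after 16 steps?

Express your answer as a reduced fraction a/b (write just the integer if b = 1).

Answer: 6435/2048

Derivation:
S_16 takes values m ≡ 0 (mod 2) with |m| ≤ 16; P(S_16=m) = C(16,(16+m)/2)/2^16.
Total paths: 2^16 = 65536
Distribution: P(S=-16)=1/65536, P(S=-14)=16/65536, P(S=-12)=120/65536, P(S=-10)=560/65536, P(S=-8)=1820/65536, P(S=-6)=4368/65536, P(S=-4)=8008/65536, P(S=-2)=11440/65536, P(S=0)=12870/65536, P(S=2)=11440/65536, P(S=4)=8008/65536, P(S=6)=4368/65536, P(S=8)=1820/65536, P(S=10)=560/65536, P(S=12)=120/65536, P(S=14)=16/65536, P(S=16)=1/65536
E[|S_16|] = Σ_m |m|·P(S_16=m) = 205920/65536 = 6435/2048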